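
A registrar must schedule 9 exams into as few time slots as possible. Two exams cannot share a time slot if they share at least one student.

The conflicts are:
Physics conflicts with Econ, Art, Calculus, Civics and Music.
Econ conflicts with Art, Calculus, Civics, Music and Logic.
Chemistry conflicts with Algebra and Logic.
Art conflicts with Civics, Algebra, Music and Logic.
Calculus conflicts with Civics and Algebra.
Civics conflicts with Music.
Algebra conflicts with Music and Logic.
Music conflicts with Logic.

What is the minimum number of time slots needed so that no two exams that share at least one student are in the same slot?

5

Physics, Econ, Art, Civics, Music pairwise conflict, so at least 5 time slots are needed.
5 time slots suffice: time slot 1 → {Chemistry, Calculus, Music}; time slot 2 → {Econ, Algebra}; time slot 3 → {Art}; time slot 4 → {Civics, Logic}; time slot 5 → {Physics}. No two conflicting exams share a time slot.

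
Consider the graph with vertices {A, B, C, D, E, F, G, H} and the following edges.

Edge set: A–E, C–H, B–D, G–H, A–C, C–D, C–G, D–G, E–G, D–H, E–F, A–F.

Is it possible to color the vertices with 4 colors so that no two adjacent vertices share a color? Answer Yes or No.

Yes

The chromatic number is 4. C, D, G, H form a clique, so at least 4 colors are needed.
4 colors suffice: color 1 → {A, B, G}; color 2 → {C, E}; color 3 → {D, F}; color 4 → {H}.
That is already a proper 4-coloring.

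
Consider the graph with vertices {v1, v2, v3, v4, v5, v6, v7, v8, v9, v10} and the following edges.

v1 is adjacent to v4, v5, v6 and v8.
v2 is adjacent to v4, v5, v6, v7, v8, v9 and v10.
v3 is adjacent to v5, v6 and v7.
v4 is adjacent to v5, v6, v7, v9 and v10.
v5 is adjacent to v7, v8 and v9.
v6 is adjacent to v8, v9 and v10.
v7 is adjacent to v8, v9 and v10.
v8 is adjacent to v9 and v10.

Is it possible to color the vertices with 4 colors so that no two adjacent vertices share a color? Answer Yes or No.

No

v2, v4, v5, v7, v9 form a clique, so at least 5 colors are needed.
So 4 colors are not enough.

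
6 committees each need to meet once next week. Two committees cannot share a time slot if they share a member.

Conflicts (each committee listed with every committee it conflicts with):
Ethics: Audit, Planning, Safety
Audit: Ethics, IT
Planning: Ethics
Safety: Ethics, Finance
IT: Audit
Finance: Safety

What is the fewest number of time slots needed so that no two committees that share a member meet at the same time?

Ethics and Planning conflict, so at least 2 time slots are needed.
Using 2 time slots: Ethics=1, Audit=2, Planning=2, Safety=2, IT=1, Finance=1. No two conflicting committees share a time slot.

2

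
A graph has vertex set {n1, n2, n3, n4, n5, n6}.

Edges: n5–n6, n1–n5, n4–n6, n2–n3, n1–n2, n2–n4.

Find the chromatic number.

The cycle n6-n4-n2-n1-n5-n6 has odd length 5, so it cannot be 2-colored; at least 3 colors are needed.
3 colors suffice: color 1 → {n2, n5}; color 2 → {n1, n3, n4}; color 3 → {n6}. Every edge joins two different colors.

3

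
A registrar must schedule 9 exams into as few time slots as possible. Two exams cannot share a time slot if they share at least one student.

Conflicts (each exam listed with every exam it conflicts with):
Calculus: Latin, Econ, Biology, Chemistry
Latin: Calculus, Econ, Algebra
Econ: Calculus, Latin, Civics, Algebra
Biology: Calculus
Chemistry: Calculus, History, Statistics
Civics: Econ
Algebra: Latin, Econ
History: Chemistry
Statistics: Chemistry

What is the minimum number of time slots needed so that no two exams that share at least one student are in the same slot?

3

Latin, Econ, Algebra are mutually in conflict, so at least 3 time slots are needed.
3 time slots suffice: time slot 1 → {Calculus, Civics, Algebra, History, Statistics}; time slot 2 → {Econ, Biology, Chemistry}; time slot 3 → {Latin}. Every pair that conflicts lands in different time slots.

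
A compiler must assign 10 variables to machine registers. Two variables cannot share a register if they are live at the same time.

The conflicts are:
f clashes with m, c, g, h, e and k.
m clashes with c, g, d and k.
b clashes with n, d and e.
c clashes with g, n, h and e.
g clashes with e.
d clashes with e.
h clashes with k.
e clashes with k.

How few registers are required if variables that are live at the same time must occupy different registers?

4

f, m, c, g all conflict with each other, so at least 4 registers are needed.
4 registers suffice: register 1 → {f, n, d}; register 2 → {m, h, e}; register 3 → {b, c, k}; register 4 → {g}. No two conflicting variables share a register.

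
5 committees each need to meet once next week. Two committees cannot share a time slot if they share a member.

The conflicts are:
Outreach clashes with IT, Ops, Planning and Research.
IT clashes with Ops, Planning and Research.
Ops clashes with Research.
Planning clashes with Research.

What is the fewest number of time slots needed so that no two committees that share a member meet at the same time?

Outreach, IT, Planning, Research are mutually in conflict, so at least 4 time slots are needed.
A valid assignment using 4 time slots: Outreach=3, IT=2, Ops=4, Planning=4, Research=1. Every pair that conflicts lands in different time slots.

4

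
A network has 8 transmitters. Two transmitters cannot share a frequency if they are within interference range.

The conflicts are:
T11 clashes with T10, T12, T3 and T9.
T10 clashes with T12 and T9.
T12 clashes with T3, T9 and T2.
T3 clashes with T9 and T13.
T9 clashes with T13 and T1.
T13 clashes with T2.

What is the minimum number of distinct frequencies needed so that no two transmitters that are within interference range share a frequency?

4

T11, T12, T3, T9 all conflict with each other, so at least 4 frequencies are needed.
Using 4 frequencies: T11=4, T10=3, T12=2, T3=3, T9=1, T13=2, T2=1, T1=2. Each listed conflict is separated.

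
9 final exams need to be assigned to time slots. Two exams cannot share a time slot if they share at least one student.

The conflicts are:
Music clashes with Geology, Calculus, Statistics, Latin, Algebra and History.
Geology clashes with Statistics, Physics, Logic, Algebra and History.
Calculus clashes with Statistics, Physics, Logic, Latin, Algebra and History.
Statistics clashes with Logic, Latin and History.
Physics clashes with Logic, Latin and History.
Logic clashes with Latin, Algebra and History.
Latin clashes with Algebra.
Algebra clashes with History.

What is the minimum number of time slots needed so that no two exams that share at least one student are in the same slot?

4

Geology, Statistics, Logic, History all conflict with each other, so at least 4 time slots are needed.
4 time slots suffice: Music=1, Geology=3, Calculus=3, Statistics=4, Physics=4, Logic=1, Latin=2, Algebra=4, History=2. No two conflicting exams share a time slot.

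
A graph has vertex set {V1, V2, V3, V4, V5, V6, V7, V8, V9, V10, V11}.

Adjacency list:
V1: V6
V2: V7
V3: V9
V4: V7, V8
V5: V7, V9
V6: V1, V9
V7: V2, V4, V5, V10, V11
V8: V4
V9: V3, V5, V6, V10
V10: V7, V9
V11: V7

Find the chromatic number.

2

V3 and V9 are adjacent, so at least 2 colors are needed.
2 colors suffice: color 1 → {V1, V7, V8, V9}; color 2 → {V2, V3, V4, V5, V6, V10, V11}. No two adjacent vertices share a color.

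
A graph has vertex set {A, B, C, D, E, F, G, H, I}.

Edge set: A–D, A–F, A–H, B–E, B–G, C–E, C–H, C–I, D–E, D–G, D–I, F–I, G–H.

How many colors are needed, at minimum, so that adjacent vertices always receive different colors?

The cycle G-D-I-C-H-G has odd length 5, so it cannot be 2-colored; at least 3 colors are needed.
3 colors suffice: A=blue, B=red, C=green, D=red, E=blue, F=red, G=blue, H=red, I=blue. Each edge has distinct colors on its endpoints.

3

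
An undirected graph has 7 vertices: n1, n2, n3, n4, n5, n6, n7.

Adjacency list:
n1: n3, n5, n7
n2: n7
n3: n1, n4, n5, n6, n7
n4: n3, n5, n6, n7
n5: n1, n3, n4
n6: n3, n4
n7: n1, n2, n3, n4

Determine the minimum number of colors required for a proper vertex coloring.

n1, n3, n7 are mutually adjacent, so at least 3 colors are needed.
One proper 3-coloring: n1=3, n2=1, n3=1, n4=3, n5=2, n6=2, n7=2. No two adjacent vertices share a color.

3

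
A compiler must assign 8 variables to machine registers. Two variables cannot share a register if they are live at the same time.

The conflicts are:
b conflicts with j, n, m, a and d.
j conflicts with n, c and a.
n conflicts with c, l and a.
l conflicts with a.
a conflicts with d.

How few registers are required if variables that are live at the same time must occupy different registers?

4

b, j, n, a pairwise conflict, so at least 4 registers are needed.
A valid assignment using 4 registers: b=2, j=4, n=1, c=2, m=1, l=2, a=3, d=1. Each listed conflict is separated.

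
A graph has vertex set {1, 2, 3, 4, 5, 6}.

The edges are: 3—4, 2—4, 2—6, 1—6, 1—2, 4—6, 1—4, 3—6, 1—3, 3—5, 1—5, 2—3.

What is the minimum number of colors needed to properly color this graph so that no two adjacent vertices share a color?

5

1, 2, 3, 4, 6 are mutually adjacent (a clique of size 5), so at least 5 colors are needed.
A valid assignment using 5 colors: 1=b, 2=d, 3=a, 4=e, 5=c, 6=c. Every edge joins two different colors.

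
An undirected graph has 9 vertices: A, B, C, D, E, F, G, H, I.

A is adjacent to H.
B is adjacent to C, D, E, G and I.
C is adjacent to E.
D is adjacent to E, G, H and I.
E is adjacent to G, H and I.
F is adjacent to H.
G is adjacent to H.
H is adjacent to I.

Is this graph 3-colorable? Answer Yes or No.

No

B, D, E, G are mutually adjacent (a clique of size 4), so at least 4 colors are needed.
So 3 colors are not enough.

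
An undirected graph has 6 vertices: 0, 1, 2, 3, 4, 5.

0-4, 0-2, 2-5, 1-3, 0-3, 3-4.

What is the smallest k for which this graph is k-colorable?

0, 3, 4 form a triangle, so at least 3 colors are needed.
3 colors suffice: 0=a, 1=a, 2=b, 3=b, 4=c, 5=a. No two adjacent vertices share a color.

3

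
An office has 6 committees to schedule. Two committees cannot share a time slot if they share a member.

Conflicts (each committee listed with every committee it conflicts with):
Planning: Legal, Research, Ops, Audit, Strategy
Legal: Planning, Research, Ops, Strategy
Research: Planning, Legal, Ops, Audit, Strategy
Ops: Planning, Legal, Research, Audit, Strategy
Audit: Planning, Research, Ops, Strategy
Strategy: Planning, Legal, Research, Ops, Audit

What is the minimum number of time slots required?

Planning, Legal, Research, Ops, Strategy pairwise conflict, so at least 5 time slots are needed.
5 time slots suffice: time slot 1 → {Strategy}; time slot 2 → {Ops}; time slot 3 → {Planning}; time slot 4 → {Research}; time slot 5 → {Legal, Audit}. No two conflicting committees share a time slot.

5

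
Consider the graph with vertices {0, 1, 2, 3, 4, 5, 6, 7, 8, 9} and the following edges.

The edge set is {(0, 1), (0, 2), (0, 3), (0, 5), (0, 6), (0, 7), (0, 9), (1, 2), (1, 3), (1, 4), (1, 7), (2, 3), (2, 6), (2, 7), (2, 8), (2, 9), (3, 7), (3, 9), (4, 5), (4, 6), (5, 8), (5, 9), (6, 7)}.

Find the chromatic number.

0, 1, 2, 3, 7 are pairwise adjacent (a clique of size 5), so at least 5 colors are needed.
5 colors suffice: color a → {0, 4, 8}; color b → {2, 5}; color c → {7, 9}; color d → {1, 6}; color e → {3}. Every edge joins two different colors.

5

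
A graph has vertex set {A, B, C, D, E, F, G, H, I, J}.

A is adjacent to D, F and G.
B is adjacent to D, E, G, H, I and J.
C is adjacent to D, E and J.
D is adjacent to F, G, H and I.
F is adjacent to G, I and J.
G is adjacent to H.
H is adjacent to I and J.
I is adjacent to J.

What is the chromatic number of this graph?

B, H, I, J are pairwise adjacent (a clique of size 4), so at least 4 colors are needed.
4 colors suffice: A=3, B=2, C=2, D=1, E=1, F=2, G=4, H=3, I=4, J=1. Every edge joins two different colors.

4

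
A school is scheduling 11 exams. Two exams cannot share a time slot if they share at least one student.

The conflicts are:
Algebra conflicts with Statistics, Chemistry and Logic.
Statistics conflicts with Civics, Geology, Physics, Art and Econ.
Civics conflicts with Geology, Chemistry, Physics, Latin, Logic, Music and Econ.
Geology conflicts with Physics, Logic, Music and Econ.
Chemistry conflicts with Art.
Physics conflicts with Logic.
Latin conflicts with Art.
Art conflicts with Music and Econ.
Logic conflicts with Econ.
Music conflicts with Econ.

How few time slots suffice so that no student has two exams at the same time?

Civics, Geology, Logic, Econ are mutually in conflict, so at least 4 time slots are needed.
4 time slots suffice: time slot 1 → {Algebra, Civics, Art}; time slot 2 → {Chemistry, Physics, Latin, Econ}; time slot 3 → {Statistics, Logic, Music}; time slot 4 → {Geology}. Each listed conflict is separated.

4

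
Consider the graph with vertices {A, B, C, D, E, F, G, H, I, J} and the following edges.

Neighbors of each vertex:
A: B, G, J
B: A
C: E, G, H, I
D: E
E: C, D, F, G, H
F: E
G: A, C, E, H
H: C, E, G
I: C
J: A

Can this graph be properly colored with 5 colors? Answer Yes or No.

Yes

The chromatic number is 4. C, E, G, H are mutually adjacent (a clique of size 4), so at least 4 colors are needed.
A valid assignment using 4 colors: A=1, B=2, C=3, D=2, E=1, F=2, G=2, H=4, I=1, J=2.
Since 5 ≥ 4, a proper 5-coloring certainly exists.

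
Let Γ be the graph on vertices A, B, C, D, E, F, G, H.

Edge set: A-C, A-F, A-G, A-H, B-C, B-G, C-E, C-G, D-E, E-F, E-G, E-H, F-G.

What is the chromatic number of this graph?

A, F, G are pairwise adjacent, so at least 3 colors are needed.
3 colors suffice: color 1 → {A, B, E}; color 2 → {D, G, H}; color 3 → {C, F}. Every edge joins two different colors.

3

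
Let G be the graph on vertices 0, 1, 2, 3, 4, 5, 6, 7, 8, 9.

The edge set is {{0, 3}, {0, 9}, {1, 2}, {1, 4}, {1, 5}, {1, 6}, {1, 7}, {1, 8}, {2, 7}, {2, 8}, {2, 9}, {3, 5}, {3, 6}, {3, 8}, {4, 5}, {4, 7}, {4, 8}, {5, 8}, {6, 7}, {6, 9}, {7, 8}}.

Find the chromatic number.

4

1, 2, 7, 8 are pairwise adjacent (a clique of size 4), so at least 4 colors are needed.
4 colors suffice: color a → {0, 6, 8}; color b → {1, 3, 9}; color c → {5, 7}; color d → {2, 4}. No two adjacent vertices share a color.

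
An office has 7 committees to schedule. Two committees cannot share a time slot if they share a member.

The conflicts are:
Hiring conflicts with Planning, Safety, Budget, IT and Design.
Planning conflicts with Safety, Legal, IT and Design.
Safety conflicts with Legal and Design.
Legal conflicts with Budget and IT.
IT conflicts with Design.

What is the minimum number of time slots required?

4

Hiring, Planning, IT, Design pairwise conflict, so at least 4 time slots are needed.
Using 4 time slots: Hiring=1, Planning=2, Safety=4, Legal=1, Budget=2, IT=4, Design=3. No two conflicting committees share a time slot.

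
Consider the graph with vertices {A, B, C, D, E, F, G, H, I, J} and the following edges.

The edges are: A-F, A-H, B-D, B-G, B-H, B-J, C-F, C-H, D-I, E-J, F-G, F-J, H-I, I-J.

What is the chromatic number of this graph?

3

The cycle H-B-J-F-A-H has odd length 5, so it cannot be 2-colored; at least 3 colors are needed.
3 colors suffice: color red → {D, E, F, H}; color blue → {A, C, G, J}; color green → {B, I}. No two adjacent vertices share a color.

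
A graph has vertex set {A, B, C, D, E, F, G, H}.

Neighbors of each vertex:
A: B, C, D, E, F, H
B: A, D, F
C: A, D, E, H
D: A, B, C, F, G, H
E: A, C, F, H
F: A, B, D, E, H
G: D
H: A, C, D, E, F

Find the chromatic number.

A, C, D, H form a clique, so at least 4 colors are needed.
4 colors suffice: A=2, B=4, C=3, D=1, E=1, F=3, G=2, H=4. Every edge joins two different colors.

4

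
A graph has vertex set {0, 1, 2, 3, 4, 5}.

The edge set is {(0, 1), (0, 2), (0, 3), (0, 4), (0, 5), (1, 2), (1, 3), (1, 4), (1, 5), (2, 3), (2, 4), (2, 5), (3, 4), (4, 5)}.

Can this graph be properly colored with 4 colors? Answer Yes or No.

No

0, 1, 2, 4, 5 are mutually adjacent (a clique of size 5), so at least 5 colors are needed.
So 4 colors are not enough.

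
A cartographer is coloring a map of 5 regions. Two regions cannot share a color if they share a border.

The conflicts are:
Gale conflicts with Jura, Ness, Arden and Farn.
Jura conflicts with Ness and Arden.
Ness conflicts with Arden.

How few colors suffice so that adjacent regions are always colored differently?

4

Gale, Jura, Ness, Arden all conflict with each other, so at least 4 colors are needed.
One proper 4-coloring: Gale=1, Jura=4, Ness=3, Arden=2, Farn=2. Each listed conflict is separated.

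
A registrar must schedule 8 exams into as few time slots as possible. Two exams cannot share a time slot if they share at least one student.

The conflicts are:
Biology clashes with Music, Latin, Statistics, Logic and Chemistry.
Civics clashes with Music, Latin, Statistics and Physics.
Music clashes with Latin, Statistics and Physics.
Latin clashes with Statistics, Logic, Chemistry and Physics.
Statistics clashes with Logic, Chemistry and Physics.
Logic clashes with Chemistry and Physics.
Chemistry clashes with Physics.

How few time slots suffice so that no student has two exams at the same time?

5

Civics, Music, Latin, Statistics, Physics pairwise conflict, so at least 5 time slots are needed.
5 time slots suffice: time slot 1 → {Latin}; time slot 2 → {Statistics}; time slot 3 → {Biology, Physics}; time slot 4 → {Music, Chemistry}; time slot 5 → {Civics, Logic}. Each listed conflict is separated.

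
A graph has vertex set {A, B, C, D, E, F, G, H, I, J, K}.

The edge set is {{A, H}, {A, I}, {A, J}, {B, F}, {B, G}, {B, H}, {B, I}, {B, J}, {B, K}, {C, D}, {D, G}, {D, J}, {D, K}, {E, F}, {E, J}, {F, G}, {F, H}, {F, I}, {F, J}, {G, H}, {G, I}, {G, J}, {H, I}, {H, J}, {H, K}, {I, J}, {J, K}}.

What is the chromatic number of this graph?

B, F, G, H, I, J are mutually adjacent (a clique of size 6), so at least 6 colors are needed.
A valid assignment using 6 colors: A=3, B=6, C=1, D=2, E=2, F=3, G=5, H=2, I=4, J=1, K=3. No two adjacent vertices share a color.

6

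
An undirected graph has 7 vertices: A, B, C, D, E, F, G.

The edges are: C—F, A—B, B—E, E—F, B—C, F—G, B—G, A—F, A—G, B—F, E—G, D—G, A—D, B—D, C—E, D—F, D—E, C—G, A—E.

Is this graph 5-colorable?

No

A, B, D, E, F, G form a clique, so at least 6 colors are needed.
So 5 colors are not enough.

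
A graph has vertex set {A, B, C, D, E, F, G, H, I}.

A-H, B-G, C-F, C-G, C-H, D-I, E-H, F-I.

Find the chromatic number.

E and H are adjacent, so at least 2 colors are needed.
One proper 2-coloring: A=blue, B=blue, C=blue, D=red, E=blue, F=red, G=red, H=red, I=blue. Each edge has distinct colors on its endpoints.

2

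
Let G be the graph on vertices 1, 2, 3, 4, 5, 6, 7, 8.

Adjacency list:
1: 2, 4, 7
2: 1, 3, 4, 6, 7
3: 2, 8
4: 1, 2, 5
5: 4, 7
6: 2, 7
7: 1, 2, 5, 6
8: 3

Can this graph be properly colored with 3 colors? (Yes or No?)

The chromatic number is 3. 1, 2, 7 are pairwise adjacent, so at least 3 colors are needed.
3 colors suffice: color red → {2, 5, 8}; color blue → {3, 4, 7}; color green → {1, 6}.
That is already a proper 3-coloring.

Yes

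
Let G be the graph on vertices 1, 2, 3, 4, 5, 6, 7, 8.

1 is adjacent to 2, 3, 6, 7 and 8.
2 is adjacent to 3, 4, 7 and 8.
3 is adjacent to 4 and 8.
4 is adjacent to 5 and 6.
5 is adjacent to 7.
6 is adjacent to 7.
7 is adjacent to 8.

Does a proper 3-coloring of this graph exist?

No

1, 2, 3, 8 form a clique, so at least 4 colors are needed.
So 3 colors are not enough.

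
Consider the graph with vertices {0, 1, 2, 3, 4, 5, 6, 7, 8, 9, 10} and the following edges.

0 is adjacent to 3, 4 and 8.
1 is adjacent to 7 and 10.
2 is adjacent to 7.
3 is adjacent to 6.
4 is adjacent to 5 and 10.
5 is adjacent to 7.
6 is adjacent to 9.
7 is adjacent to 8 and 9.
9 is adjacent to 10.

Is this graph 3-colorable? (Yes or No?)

The chromatic number is 3. The cycle 7-5-4-10-9-7 has odd length 5, so it cannot be 2-colored; at least 3 colors are needed.
3 colors suffice: color a → {3, 4, 7}; color b → {0, 1, 2, 5, 9}; color c → {6, 8, 10}.
That is already a proper 3-coloring.

Yes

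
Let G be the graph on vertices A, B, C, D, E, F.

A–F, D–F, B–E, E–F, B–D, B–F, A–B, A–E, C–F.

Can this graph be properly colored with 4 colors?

Yes

The chromatic number is 4. A, B, E, F are mutually adjacent (a clique of size 4), so at least 4 colors are needed.
A valid assignment using 4 colors: A=3, B=2, C=2, D=3, E=4, F=1.
That is already a proper 4-coloring.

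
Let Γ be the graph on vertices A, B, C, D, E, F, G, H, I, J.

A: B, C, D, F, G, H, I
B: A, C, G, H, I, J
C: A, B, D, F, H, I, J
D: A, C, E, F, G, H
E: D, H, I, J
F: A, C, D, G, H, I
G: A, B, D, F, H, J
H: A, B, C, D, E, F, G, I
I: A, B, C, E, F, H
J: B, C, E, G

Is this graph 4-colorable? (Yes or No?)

No

A, B, C, H, I form a clique, so at least 5 colors are needed.
So 4 colors are not enough.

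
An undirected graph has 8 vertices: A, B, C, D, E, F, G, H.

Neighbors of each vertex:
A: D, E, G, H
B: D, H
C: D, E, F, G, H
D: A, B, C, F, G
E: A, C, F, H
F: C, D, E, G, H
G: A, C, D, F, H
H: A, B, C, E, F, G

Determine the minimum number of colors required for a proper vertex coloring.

C, D, F, G are pairwise adjacent (a clique of size 4), so at least 4 colors are needed.
4 colors suffice: color red → {D, H}; color blue → {A, B, F}; color green → {C}; color yellow → {E, G}. Each edge has distinct colors on its endpoints.

4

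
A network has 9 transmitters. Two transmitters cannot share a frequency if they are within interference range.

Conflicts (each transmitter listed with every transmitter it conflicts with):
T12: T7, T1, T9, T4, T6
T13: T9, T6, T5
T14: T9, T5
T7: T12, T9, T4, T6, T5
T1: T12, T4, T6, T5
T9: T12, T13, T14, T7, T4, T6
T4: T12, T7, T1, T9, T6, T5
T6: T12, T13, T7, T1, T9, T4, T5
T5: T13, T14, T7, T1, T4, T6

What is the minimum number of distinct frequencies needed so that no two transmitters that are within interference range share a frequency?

5

T12, T7, T9, T4, T6 all conflict with each other, so at least 5 frequencies are needed.
5 frequencies suffice: frequency 1 → {T14, T6}; frequency 2 → {T13, T4}; frequency 3 → {T9, T5}; frequency 4 → {T7, T1}; frequency 5 → {T12}. Every pair that conflicts lands in different frequencies.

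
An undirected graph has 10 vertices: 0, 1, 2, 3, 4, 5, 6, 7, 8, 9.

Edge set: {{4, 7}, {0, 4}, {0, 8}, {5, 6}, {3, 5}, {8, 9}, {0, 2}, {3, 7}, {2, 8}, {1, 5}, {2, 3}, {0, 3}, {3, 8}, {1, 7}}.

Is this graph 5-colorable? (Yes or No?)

Yes

The chromatic number is 4. 0, 2, 3, 8 form a clique, so at least 4 colors are needed.
4 colors suffice: color red → {1, 3, 4, 6, 9}; color blue → {0, 5, 7}; color green → {8}; color yellow → {2}.
Since 5 ≥ 4, a proper 5-coloring certainly exists.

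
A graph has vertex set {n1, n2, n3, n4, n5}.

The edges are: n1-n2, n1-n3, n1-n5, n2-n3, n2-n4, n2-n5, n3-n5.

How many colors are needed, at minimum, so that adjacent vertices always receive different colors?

n1, n2, n3, n5 are mutually adjacent (a clique of size 4), so at least 4 colors are needed.
4 colors suffice: color red → {n2}; color blue → {n4, n5}; color green → {n1}; color yellow → {n3}. Every edge joins two different colors.

4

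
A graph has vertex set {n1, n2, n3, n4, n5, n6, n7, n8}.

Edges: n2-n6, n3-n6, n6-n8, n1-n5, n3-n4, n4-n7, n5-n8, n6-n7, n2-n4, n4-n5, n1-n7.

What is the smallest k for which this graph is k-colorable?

The cycle n6-n7-n1-n5-n8-n6 has odd length 5, so it cannot be 2-colored; at least 3 colors are needed.
3 colors suffice: n1=red, n2=blue, n3=blue, n4=red, n5=blue, n6=red, n7=blue, n8=green. Each edge has distinct colors on its endpoints.

3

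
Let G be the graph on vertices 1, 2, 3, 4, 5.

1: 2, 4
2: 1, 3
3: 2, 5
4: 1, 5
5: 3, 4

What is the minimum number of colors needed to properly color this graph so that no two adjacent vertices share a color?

The cycle 4-5-3-2-1-4 has odd length 5, so it cannot be 2-colored; at least 3 colors are needed.
3 colors suffice: color a → {1, 3}; color b → {2, 5}; color c → {4}. Every edge joins two different colors.

3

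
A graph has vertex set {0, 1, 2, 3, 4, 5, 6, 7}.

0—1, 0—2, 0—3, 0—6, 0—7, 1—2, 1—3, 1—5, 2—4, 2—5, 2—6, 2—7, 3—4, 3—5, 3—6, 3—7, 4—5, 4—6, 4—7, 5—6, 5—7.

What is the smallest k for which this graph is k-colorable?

4

2, 4, 5, 7 form a clique, so at least 4 colors are needed.
4 colors suffice: 0=a, 1=c, 2=b, 3=b, 4=d, 5=a, 6=c, 7=c. Each edge has distinct colors on its endpoints.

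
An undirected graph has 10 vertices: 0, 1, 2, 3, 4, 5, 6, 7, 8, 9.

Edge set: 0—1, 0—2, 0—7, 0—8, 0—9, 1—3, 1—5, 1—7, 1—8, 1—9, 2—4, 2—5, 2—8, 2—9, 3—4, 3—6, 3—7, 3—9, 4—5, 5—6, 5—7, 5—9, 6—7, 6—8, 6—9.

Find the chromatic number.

0, 1, 7 form a triangle, so at least 3 colors are needed.
A valid assignment using 3 colors: 0=green, 1=blue, 2=blue, 3=green, 4=red, 5=green, 6=blue, 7=red, 8=red, 9=red. Each edge has distinct colors on its endpoints.

3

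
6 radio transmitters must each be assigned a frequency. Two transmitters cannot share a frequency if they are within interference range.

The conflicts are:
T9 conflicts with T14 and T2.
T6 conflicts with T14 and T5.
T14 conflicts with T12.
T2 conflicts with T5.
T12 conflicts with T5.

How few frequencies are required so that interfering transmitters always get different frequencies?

3

The cycle T2-T5-T6-T14-T9-T2 has odd length 5, so it cannot be 2-colored; at least 3 frequencies are needed.
Using 3 frequencies: T9=3, T6=2, T14=1, T2=2, T12=2, T5=1. Every pair that conflicts lands in different frequencies.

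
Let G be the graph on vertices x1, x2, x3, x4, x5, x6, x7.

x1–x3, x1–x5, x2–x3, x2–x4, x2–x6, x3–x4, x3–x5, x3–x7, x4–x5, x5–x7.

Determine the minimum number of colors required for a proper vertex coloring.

3

x3, x4, x5 form a triangle, so at least 3 colors are needed.
3 colors suffice: color red → {x3, x6}; color blue → {x2, x5}; color green → {x1, x4, x7}. No two adjacent vertices share a color.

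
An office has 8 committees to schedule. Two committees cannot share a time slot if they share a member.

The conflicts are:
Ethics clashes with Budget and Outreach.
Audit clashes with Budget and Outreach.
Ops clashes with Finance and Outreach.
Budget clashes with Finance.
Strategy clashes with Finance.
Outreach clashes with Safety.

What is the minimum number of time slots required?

3

The cycle Finance-Ops-Outreach-Audit-Budget-Finance has odd length 5, so it cannot be 2-colored; at least 3 time slots are needed.
3 time slots suffice: Ethics=2, Audit=2, Ops=3, Budget=1, Strategy=1, Finance=2, Outreach=1, Safety=2. Each listed conflict is separated.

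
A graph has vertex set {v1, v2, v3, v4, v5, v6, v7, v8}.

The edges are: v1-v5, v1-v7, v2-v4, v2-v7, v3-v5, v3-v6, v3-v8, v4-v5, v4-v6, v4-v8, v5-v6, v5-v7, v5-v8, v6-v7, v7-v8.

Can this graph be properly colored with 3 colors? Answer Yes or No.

The chromatic number is 3. v4, v5, v8 form a triangle, so at least 3 colors are needed.
3 colors suffice: color red → {v2, v5}; color blue → {v3, v4, v7}; color green → {v1, v6, v8}.
That is already a proper 3-coloring.

Yes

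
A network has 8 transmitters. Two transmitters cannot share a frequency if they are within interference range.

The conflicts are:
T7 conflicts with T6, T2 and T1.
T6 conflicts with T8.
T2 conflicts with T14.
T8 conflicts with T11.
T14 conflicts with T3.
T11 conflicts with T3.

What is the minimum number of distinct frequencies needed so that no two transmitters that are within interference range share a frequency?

The cycle T8-T11-T3-T14-T2-T7-T6-T8 has odd length 7, so it cannot be 2-colored; at least 3 frequencies are needed.
3 frequencies suffice: frequency 1 → {T7, T8, T14}; frequency 2 → {T6, T2, T1, T11}; frequency 3 → {T3}. No two conflicting transmitters share a frequency.

3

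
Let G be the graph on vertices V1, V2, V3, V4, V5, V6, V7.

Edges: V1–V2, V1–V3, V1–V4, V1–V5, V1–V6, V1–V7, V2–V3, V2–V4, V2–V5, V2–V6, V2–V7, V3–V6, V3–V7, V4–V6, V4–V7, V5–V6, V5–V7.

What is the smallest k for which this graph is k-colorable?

4

V1, V2, V5, V7 are mutually adjacent (a clique of size 4), so at least 4 colors are needed.
A valid assignment using 4 colors: V1=2, V2=1, V3=4, V4=4, V5=4, V6=3, V7=3. Every edge joins two different colors.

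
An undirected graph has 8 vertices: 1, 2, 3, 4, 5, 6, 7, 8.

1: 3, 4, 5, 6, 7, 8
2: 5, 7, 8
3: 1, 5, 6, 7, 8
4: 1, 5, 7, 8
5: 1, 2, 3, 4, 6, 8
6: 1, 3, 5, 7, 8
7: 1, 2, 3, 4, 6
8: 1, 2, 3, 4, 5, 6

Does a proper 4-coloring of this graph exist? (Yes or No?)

No

1, 3, 5, 6, 8 are pairwise adjacent (a clique of size 5), so at least 5 colors are needed.
So 4 colors are not enough.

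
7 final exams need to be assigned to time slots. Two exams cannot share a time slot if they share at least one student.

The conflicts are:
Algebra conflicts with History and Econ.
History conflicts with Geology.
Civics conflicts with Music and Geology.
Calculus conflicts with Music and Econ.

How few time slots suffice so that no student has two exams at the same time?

The cycle Geology-History-Algebra-Econ-Calculus-Music-Civics-Geology has odd length 7, so it cannot be 2-colored; at least 3 time slots are needed.
A valid assignment using 3 time slots: Algebra=2, History=3, Civics=2, Calculus=2, Music=1, Geology=1, Econ=1. No two conflicting exams share a time slot.

3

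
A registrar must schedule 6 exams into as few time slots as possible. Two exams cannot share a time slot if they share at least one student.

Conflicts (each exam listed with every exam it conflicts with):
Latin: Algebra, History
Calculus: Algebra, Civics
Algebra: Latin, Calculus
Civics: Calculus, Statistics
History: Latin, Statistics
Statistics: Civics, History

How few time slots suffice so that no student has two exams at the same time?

Latin and History conflict, so at least 2 time slots are needed.
2 time slots suffice: time slot 1 → {Algebra, Civics, History}; time slot 2 → {Latin, Calculus, Statistics}. Every pair that conflicts lands in different time slots.

2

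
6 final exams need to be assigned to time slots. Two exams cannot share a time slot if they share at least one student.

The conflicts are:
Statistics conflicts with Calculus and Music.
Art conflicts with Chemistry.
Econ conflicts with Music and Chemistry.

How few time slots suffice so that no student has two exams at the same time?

2

Statistics and Calculus conflict, so at least 2 time slots are needed.
Using 2 time slots: Statistics=2, Art=2, Calculus=1, Econ=2, Music=1, Chemistry=1. No two conflicting exams share a time slot.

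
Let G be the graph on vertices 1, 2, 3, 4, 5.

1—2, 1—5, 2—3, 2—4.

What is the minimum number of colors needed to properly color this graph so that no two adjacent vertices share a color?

2

2 and 3 are adjacent, so at least 2 colors are needed.
2 colors suffice: 1=blue, 2=red, 3=blue, 4=blue, 5=red. Each edge has distinct colors on its endpoints.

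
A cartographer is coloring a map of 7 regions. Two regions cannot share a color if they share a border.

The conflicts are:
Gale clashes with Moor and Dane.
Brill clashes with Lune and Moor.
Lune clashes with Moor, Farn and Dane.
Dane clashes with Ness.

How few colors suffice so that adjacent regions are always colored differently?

3

Brill, Lune, Moor all conflict with each other, so at least 3 colors are needed.
One proper 3-coloring: Gale=1, Brill=3, Lune=1, Moor=2, Farn=2, Dane=2, Ness=1. No two conflicting regions share a color.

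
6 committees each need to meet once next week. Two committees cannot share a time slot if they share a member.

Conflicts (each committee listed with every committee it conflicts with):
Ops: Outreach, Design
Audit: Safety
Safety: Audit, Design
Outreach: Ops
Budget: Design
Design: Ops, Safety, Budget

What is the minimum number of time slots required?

Ops and Outreach conflict, so at least 2 time slots are needed.
Using 2 time slots: Ops=2, Audit=1, Safety=2, Outreach=1, Budget=2, Design=1. Every pair that conflicts lands in different time slots.

2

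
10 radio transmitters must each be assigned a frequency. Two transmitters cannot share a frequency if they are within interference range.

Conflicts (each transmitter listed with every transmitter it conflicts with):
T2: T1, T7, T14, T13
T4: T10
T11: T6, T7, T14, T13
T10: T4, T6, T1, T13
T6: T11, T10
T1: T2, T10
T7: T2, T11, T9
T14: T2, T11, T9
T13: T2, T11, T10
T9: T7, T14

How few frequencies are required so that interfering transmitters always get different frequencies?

2

T11 and T7 conflict, so at least 2 frequencies are needed.
Using 2 frequencies: T2=1, T4=2, T11=1, T10=1, T6=2, T1=2, T7=2, T14=2, T13=2, T9=1. Every pair that conflicts lands in different frequencies.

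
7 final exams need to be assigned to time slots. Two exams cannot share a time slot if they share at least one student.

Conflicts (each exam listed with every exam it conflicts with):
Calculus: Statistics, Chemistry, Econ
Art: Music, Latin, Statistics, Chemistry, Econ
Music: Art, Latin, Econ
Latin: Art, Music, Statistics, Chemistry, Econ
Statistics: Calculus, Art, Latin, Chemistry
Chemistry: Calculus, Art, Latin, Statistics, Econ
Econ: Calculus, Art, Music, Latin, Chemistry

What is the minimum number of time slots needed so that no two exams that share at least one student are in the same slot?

4

Art, Latin, Statistics, Chemistry all conflict with each other, so at least 4 time slots are needed.
Using 4 time slots: Calculus=3, Art=4, Music=1, Latin=3, Statistics=2, Chemistry=1, Econ=2. Each listed conflict is separated.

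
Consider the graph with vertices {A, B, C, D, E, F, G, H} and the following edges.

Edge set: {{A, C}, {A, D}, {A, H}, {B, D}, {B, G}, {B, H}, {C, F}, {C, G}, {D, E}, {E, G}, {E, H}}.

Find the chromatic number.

3

The cycle A-H-B-G-C-A has odd length 5, so it cannot be 2-colored; at least 3 colors are needed.
3 colors suffice: color 1 → {B, C, E}; color 2 → {D, F, G, H}; color 3 → {A}. Each edge has distinct colors on its endpoints.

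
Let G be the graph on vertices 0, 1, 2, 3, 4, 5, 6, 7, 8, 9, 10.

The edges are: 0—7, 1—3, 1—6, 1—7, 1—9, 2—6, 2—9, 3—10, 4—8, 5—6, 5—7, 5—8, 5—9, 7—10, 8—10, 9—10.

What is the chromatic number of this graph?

3 and 10 are adjacent, so at least 2 colors are needed.
2 colors suffice: color a → {0, 1, 2, 4, 5, 10}; color b → {3, 6, 7, 8, 9}. Each edge has distinct colors on its endpoints.

2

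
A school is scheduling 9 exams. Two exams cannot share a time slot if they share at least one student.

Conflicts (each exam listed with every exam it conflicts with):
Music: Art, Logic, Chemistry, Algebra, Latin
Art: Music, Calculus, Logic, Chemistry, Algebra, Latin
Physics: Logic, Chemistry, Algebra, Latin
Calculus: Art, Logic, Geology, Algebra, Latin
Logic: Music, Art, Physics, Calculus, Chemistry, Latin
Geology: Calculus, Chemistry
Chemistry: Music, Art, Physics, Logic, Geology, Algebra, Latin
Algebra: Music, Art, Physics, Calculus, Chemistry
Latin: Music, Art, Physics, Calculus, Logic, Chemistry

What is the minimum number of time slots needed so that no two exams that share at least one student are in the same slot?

5

Music, Art, Logic, Chemistry, Latin all conflict with each other, so at least 5 time slots are needed.
5 time slots suffice: time slot 1 → {Calculus, Chemistry}; time slot 2 → {Geology, Algebra, Latin}; time slot 3 → {Art, Physics}; time slot 4 → {Logic}; time slot 5 → {Music}. Each listed conflict is separated.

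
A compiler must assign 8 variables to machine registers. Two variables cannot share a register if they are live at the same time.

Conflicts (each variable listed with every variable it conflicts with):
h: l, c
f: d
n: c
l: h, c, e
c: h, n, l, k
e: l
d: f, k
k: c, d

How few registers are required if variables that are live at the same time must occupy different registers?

3

h, l, c are mutually in conflict, so at least 3 registers are needed.
3 registers suffice: h=3, f=2, n=2, l=2, c=1, e=1, d=1, k=2. Every pair that conflicts lands in different registers.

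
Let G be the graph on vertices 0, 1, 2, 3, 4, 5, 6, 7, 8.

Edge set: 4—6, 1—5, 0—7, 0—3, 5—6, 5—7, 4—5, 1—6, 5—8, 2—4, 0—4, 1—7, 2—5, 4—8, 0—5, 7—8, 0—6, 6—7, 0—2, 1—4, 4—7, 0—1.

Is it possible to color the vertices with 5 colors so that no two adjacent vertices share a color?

No

0, 1, 4, 5, 6, 7 are pairwise adjacent (a clique of size 6), so at least 6 colors are needed.
So 5 colors are not enough.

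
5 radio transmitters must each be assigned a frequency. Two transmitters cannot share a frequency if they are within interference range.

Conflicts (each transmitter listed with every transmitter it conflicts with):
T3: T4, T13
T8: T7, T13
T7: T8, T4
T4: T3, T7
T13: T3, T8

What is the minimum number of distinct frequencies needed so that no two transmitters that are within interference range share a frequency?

3

The cycle T4-T7-T8-T13-T3-T4 has odd length 5, so it cannot be 2-colored; at least 3 frequencies are needed.
Using 3 frequencies: T3=1, T8=1, T7=2, T4=3, T13=2. Each listed conflict is separated.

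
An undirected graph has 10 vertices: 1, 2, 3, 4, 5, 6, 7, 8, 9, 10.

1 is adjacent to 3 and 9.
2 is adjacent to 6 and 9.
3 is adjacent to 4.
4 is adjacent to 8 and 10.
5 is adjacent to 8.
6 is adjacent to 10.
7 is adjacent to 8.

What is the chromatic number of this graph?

3

The cycle 6-10-4-3-1-9-2-6 has odd length 7, so it cannot be 2-colored; at least 3 colors are needed.
3 colors suffice: color a → {4, 5, 6, 7, 9}; color b → {2, 3, 8, 10}; color c → {1}. Every edge joins two different colors.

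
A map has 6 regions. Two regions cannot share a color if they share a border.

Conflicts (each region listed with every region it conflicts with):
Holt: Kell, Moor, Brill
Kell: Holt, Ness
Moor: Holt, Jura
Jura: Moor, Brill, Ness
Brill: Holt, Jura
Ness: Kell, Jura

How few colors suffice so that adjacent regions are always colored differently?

The cycle Kell-Ness-Jura-Moor-Holt-Kell has odd length 5, so it cannot be 2-colored; at least 3 colors are needed.
One proper 3-coloring: Holt=1, Kell=2, Moor=2, Jura=1, Brill=2, Ness=3. Each listed conflict is separated.

3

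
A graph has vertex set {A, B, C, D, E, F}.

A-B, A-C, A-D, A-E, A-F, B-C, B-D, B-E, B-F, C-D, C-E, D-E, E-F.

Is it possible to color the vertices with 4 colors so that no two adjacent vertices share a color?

A, B, C, D, E are mutually adjacent (a clique of size 5), so at least 5 colors are needed.
So 4 colors are not enough.

No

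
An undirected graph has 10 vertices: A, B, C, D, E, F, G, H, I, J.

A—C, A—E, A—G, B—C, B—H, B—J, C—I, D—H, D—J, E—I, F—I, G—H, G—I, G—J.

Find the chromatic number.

3

The cycle B-H-G-A-C-B has odd length 5, so it cannot be 2-colored; at least 3 colors are needed.
3 colors suffice: A=2, B=1, C=3, D=1, E=1, F=1, G=1, H=2, I=2, J=2. No two adjacent vertices share a color.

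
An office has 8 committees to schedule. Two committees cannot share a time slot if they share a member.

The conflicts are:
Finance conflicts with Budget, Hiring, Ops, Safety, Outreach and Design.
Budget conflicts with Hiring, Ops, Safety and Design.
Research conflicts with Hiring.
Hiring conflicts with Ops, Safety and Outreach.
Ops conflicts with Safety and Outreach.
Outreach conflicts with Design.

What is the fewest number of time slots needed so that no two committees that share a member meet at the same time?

5

Finance, Budget, Hiring, Ops, Safety all conflict with each other, so at least 5 time slots are needed.
A valid assignment using 5 time slots: Finance=1, Budget=4, Research=1, Hiring=2, Ops=3, Safety=5, Outreach=4, Design=2. Every pair that conflicts lands in different time slots.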